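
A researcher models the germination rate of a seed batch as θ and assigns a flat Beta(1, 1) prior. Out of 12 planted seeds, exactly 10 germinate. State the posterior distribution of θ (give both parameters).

Posterior: Beta(11, 3)

Observing 10 successes and 2 failures updates Beta(1, 1) by adding the success and failure counts to the two shape parameters: α = 1+10 = 11, β = 1+2 = 3.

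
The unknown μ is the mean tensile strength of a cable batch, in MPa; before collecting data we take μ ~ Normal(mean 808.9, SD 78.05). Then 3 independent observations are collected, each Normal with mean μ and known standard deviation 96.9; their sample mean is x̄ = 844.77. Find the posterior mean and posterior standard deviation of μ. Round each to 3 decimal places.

Posterior mean ≈ 832.596; posterior SD ≈ 45.471

Prior precision 1/τ₀² = 1/78.05² = 0.00016416; data precision n/σ² = 3/96.9² = 0.00031950.
Posterior precision = 0.00016416 + 0.00031950 = 0.00048366, giving posterior SD = 1/√0.00048366 = 45.471.
Posterior mean = (0.00016416·808.9 + 0.00031950·844.77) / 0.00048366 = 832.596.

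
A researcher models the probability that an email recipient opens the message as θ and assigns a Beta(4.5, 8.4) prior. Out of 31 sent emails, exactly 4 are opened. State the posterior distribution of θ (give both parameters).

The binomial likelihood is conjugate to the Beta prior: with 4 successes and 27 failures, the posterior is Beta(4.5+4, 8.4+27) = Beta(8.5, 35.4).

Posterior: Beta(8.5, 35.4)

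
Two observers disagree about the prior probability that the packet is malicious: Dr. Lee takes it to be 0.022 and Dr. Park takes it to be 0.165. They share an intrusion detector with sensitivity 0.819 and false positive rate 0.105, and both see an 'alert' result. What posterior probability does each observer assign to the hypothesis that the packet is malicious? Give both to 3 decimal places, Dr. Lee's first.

Dr. Lee: 0.149; Dr. Park: 0.607

The likelihood ratio for an 'alert' result is 0.819/0.105 = 7.8000.
Dr. Lee: prior odds 0.022/0.978 = 0.022495; posterior odds 0.17546; posterior probability 0.149.
Dr. Park: prior odds 0.165/0.835 = 0.19760; posterior odds 1.5413; posterior probability 0.607.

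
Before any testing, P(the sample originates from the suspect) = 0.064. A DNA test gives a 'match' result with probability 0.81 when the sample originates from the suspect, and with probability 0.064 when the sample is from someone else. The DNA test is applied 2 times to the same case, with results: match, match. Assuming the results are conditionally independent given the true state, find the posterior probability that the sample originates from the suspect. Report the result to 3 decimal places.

Posterior P(H) ≈ 0.916

Let H be the event that the sample originates from the suspect; start with P(H) = 0.064. P('match'|H) = 0.81, P('match'|¬H) = 0.064.
Update on result 1 ('match'): P(H) ← 0.81·0.0640 / (0.81·0.0640 + 0.064·0.9360) = 0.051840/0.11174 = 0.4639.
Update on result 2 ('match'): P(H) ← 0.81·0.4639 / (0.81·0.4639 + 0.064·0.5361) = 0.37577/0.41008 = 0.9163.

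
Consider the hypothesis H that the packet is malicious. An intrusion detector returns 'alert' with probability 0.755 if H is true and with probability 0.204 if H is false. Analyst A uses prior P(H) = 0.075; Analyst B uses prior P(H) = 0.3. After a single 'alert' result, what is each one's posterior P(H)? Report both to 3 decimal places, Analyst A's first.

P('+'|H) = 0.755, P('+'|¬H) = 0.204.
Analyst A: numerator 0.755·0.075 = 0.056625; evidence = 0.056625+0.204·0.925 = 0.24533; posterior = 0.231.
Analyst B: numerator 0.755·0.3 = 0.22650; evidence = 0.22650+0.204·0.7 = 0.36930; posterior = 0.613.

Analyst A: 0.231; Analyst B: 0.613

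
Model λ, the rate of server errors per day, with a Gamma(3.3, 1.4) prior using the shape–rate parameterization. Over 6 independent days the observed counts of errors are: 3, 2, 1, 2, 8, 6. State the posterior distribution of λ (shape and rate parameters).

Posterior: Gamma(shape=25.3, rate=7.4)

The Poisson likelihood adds the total count to the shape and the number of exposure periods to the rate. Here ∑xᵢ = 22 and n = 6, so shape 3.3→25.3 and rate 1.4→7.4.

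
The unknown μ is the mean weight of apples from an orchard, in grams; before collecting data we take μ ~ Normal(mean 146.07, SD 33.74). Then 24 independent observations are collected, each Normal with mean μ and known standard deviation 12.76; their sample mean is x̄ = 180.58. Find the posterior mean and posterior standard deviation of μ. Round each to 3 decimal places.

Posterior mean ≈ 180.376; posterior SD ≈ 2.597

Prior precision 1/τ₀² = 1/33.74² = 0.00087844; data precision n/σ² = 24/12.76² = 0.147404.
Posterior precision = 0.00087844 + 0.147404 = 0.148283, giving posterior SD = 1/√0.148283 = 2.597.
Posterior mean = (0.00087844·146.07 + 0.147404·180.58) / 0.148283 = 180.376.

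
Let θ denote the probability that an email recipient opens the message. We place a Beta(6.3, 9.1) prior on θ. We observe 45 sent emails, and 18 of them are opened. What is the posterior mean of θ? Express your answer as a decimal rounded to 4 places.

Posterior mean ≈ 0.4023

The binomial likelihood is conjugate to the Beta prior: with 18 successes and 27 failures, the posterior is Beta(6.3+18, 9.1+27) = Beta(24.3, 36.1).
Posterior mean = α/(α+β) = 24.3/60.4 = 0.4023.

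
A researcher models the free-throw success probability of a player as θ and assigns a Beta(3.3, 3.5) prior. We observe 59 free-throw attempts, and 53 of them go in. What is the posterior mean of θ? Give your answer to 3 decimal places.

The binomial likelihood is conjugate to the Beta prior: with 53 successes and 6 failures, the posterior is Beta(3.3+53, 3.5+6) = Beta(56.3, 9.5).
E[θ | data] = 56.3/(56.3+9.5) = 0.856.

Posterior mean ≈ 0.856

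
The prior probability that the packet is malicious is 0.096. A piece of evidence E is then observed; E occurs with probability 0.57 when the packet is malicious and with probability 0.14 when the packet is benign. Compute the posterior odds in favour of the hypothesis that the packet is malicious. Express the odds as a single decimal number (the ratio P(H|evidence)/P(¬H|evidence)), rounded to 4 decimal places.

Posterior odds ≈ 0.4324

Prior odds = 0.096/(1−0.096) = 0.10619. In log-odds, ln(0.10619) = -2.2425.
Add log likelihood ratio: ln(4.0714) = 1.4040.
Posterior log-odds = -0.83849, so posterior odds = exp(-0.83849) = 0.43236.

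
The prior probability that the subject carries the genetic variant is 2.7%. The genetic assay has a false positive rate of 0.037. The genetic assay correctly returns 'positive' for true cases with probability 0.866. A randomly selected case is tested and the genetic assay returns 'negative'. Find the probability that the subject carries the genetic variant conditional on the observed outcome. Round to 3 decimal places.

P(H | E) ≈ 0.004

Let H be the event that the subject carries the genetic variant. P(H) = 0.027, so P(¬H) = 0.973. With E the 'negative' result, P(E|H) = 0.134 and P(E|¬H) = 0.963.
P(E) = 0.134·0.027 + 0.963·0.973 = 0.0036180 + 0.93700 = 0.94062.
By Bayes' theorem, P(H|E) = 0.0036180 / 0.94062 = 0.004.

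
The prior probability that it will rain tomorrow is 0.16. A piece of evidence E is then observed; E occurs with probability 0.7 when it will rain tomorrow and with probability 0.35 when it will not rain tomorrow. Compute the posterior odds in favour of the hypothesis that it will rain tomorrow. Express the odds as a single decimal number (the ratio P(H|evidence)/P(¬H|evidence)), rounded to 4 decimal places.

Posterior odds ≈ 0.3810

Prior odds = 0.16/(1−0.16) = 0.19048. In log-odds, ln(0.19048) = -1.6582.
Add log likelihood ratio: ln(2.0000) = 0.69315.
Posterior log-odds = -0.96508, so posterior odds = exp(-0.96508) = 0.38095.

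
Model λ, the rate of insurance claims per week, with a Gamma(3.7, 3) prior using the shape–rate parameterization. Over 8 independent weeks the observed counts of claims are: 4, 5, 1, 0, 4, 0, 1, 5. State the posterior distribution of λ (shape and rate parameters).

Posterior: Gamma(shape=23.7, rate=11)

Total count ∑xᵢ = 20 over n = 8 weeks.
Gamma is conjugate to the Poisson likelihood: posterior is Gamma(shape = 3.7+20 = 23.7, rate = 3+8 = 11).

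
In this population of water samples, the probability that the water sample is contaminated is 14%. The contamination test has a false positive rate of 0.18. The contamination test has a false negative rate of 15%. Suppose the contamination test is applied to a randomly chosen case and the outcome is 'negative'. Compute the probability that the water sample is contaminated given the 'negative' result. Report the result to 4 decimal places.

P(H | E) ≈ 0.0289

Write H for 'the water sample is contaminated'. Prior odds H:¬H = 0.14/0.86 = 0.16279. For the 'negative' outcome, the likelihood ratio is 0.15/0.82 = 0.18293.
Posterior odds = 0.16279 × 0.18293 = 0.029779, so P(H|E) = 0.029779/(1+0.029779) = 0.0289.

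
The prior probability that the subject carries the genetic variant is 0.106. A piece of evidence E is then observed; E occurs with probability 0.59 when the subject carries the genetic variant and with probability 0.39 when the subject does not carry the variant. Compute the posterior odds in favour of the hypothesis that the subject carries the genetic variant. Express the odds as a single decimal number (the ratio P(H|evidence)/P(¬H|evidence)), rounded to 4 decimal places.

Prior odds = 0.106/(1−0.106) = 0.11857.
Likelihood ratio for E = 0.59/0.39 = 1.5128.
Posterior odds = prior odds × LR = 0.17937.

Posterior odds ≈ 0.1794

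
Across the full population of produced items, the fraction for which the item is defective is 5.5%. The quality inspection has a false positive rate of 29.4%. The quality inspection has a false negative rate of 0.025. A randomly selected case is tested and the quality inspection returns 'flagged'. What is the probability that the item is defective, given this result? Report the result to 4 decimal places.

Let H be the event that the item is defective. P(H) = 0.055, so P(¬H) = 0.945. With E the 'flagged' result, P(E|H) = 0.975 and P(E|¬H) = 0.294.
P(E) = 0.975·0.055 + 0.294·0.945 = 0.053625 + 0.27783 = 0.33145.
By Bayes' theorem, P(H|E) = 0.053625 / 0.33145 = 0.1618.

P(H | E) ≈ 0.1618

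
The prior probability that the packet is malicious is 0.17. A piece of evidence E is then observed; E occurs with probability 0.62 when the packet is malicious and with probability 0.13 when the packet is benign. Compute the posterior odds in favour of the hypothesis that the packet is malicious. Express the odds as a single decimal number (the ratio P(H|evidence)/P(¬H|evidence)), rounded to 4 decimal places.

Posterior odds ≈ 0.9768

Prior odds = 0.17/(1−0.17) = 0.20482.
Likelihood ratio for E = 0.62/0.13 = 4.7692.
Posterior odds = prior odds × LR = 0.97683.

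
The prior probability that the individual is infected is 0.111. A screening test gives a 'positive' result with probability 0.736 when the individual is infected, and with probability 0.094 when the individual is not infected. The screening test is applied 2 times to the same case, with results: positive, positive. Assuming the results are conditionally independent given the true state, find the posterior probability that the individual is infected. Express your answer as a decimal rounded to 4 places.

Let H be the event that the individual is infected; start with P(H) = 0.111. P('positive'|H) = 0.736, P('positive'|¬H) = 0.094.
Update on result 1 ('positive'): P(H) ← 0.736·0.1110 / (0.736·0.1110 + 0.094·0.8890) = 0.081696/0.16526 = 0.4943.
Update on result 2 ('positive'): P(H) ← 0.736·0.4943 / (0.736·0.4943 + 0.094·0.5057) = 0.36384/0.41137 = 0.8845.

Posterior P(H) ≈ 0.8845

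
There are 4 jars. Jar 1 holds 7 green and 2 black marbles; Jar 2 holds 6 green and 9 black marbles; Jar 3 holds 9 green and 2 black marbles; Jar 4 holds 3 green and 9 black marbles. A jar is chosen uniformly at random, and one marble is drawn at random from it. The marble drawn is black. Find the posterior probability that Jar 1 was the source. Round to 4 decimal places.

Tabulate prior·likelihood by source: [1] prior 0.25, lik 0.2222, product 0.05556; [2] prior 0.25, lik 0.6, product 0.1500; [3] prior 0.25, lik 0.1818, product 0.04545; [4] prior 0.25, lik 0.75, product 0.1875.
Normalizing constant = 0.43851; the posterior for Jar 1 is its product over the sum, 0.05556/0.43851 = 0.1267.

Posterior probability ≈ 0.1267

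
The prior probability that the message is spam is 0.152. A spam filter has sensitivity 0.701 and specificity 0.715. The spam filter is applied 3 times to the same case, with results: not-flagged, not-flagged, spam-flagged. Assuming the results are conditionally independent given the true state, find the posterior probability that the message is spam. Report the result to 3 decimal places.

With H the event that the message is spam, the joint likelihood of the observed sequence is P(data|H) = 0.299·0.299·0.701 = 0.062670 and P(data|¬H) = 0.715·0.715·0.285 = 0.14570.
Bayes: P(H|data) = 0.152·0.062670 / (0.152·0.062670 + 0.848·0.14570) = 0.0095259/0.13308 = 0.0716.

Posterior P(H) ≈ 0.072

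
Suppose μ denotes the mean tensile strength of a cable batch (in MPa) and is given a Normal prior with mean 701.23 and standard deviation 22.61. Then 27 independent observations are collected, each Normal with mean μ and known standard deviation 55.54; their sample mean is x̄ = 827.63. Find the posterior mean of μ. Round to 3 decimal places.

Posterior mean ≈ 804.542

With known σ, the Normal prior is conjugate. Weight on the data is w = (n/σ²)/(n/σ² + 1/τ₀²) = 0.00875290/(0.00875290+0.00195614) = 0.81734.
Posterior mean = w·x̄ + (1−w)·μ₀ = 0.81734·827.63 + 0.18266·701.23 = 804.542.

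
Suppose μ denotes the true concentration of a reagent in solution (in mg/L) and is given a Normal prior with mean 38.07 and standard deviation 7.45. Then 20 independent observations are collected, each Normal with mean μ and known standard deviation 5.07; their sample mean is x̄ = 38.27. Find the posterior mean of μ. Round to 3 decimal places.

Prior precision 1/τ₀² = 1/7.45² = 0.0180172; data precision n/σ² = 20/5.07² = 0.778062.
Posterior precision = 0.0180172 + 0.778062 = 0.796079.
Posterior mean = (0.0180172·38.07 + 0.778062·38.27) / 0.796079 = 38.265.

Posterior mean ≈ 38.265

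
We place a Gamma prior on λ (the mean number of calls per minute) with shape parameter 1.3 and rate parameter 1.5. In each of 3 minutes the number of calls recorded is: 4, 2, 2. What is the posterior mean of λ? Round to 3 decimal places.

Posterior mean ≈ 2.067

Total count ∑xᵢ = 8 over n = 3 minutes.
Gamma is conjugate to the Poisson likelihood: posterior is Gamma(shape = 1.3+8 = 9.3, rate = 1.5+3 = 4.5).
E[λ | data] = 9.3/4.5 = 2.067.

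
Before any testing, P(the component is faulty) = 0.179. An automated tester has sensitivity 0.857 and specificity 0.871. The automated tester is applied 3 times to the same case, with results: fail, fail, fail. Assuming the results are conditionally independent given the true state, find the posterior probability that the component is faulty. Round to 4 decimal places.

With H the event that the component is faulty, the joint likelihood of the observed sequence is P(data|H) = 0.857·0.857·0.857 = 0.62942 and P(data|¬H) = 0.129·0.129·0.129 = 0.0021467.
Bayes: P(H|data) = 0.179·0.62942 / (0.179·0.62942 + 0.821·0.0021467) = 0.11267/0.11443 = 0.9846.

Posterior P(H) ≈ 0.9846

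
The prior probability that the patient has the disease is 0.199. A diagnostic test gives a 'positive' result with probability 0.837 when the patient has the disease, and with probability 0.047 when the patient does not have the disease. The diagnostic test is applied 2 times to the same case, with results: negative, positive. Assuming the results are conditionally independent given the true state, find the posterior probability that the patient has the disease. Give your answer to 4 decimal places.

Posterior P(H) ≈ 0.4308

Let H be the event that the patient has the disease; start with P(H) = 0.199. P('positive'|H) = 0.837, P('positive'|¬H) = 0.047.
Update on result 1 ('negative'): P(H) ← 0.163·0.1990 / (0.163·0.1990 + 0.953·0.8010) = 0.032437/0.79579 = 0.0408.
Update on result 2 ('positive'): P(H) ← 0.837·0.0408 / (0.837·0.0408 + 0.047·0.9592) = 0.034117/0.079201 = 0.4308.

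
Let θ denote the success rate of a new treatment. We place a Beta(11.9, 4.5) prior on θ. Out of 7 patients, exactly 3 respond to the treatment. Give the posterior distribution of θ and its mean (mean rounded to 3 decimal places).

Observing 3 successes and 4 failures updates Beta(11.9, 4.5) by adding the success and failure counts to the two shape parameters: α = 11.9+3 = 14.9, β = 4.5+4 = 8.5.
Posterior mean = α/(α+β) = 14.9/23.4 = 0.637.

Posterior: Beta(14.9, 8.5); mean ≈ 0.637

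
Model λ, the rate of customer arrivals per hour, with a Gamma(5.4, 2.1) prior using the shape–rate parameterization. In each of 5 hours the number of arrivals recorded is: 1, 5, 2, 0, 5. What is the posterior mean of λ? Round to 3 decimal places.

Posterior mean ≈ 2.592

Total count ∑xᵢ = 13 over n = 5 hours.
Gamma is conjugate to the Poisson likelihood: posterior is Gamma(shape = 5.4+13 = 18.4, rate = 2.1+5 = 7.1).
Posterior mean = shape/rate = 18.4/7.1 = 2.592.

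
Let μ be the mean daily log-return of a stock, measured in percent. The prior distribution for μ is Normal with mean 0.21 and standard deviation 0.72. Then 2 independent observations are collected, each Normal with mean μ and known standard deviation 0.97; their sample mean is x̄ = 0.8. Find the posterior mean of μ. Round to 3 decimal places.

Prior precision 1/τ₀² = 1/0.72² = 1.92901; data precision n/σ² = 2/0.97² = 2.12562.
Posterior precision = 1.92901 + 2.12562 = 4.05464.
Posterior mean = (1.92901·0.21 + 2.12562·0.8) / 4.05464 = 0.519.

Posterior mean ≈ 0.519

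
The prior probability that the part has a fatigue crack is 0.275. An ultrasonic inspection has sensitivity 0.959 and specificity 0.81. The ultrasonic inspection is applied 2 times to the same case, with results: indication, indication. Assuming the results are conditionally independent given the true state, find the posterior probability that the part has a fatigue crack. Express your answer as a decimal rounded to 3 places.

Posterior P(H) ≈ 0.906

Let H be the event that the part has a fatigue crack; start with P(H) = 0.275. P('indication'|H) = 0.959, P('indication'|¬H) = 0.19.
Update on result 1 ('indication'): P(H) ← 0.959·0.2750 / (0.959·0.2750 + 0.19·0.7250) = 0.26372/0.40147 = 0.6569.
Update on result 2 ('indication'): P(H) ← 0.959·0.6569 / (0.959·0.6569 + 0.19·0.3431) = 0.62996/0.69515 = 0.9062.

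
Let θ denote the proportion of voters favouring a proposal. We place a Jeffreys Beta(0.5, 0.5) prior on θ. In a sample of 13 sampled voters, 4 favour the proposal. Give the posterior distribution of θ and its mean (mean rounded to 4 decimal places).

Posterior: Beta(4.5, 9.5); mean ≈ 0.3214

The binomial likelihood is conjugate to the Beta prior: with 4 successes and 9 failures, the posterior is Beta(0.5+4, 0.5+9) = Beta(4.5, 9.5).
E[θ | data] = 4.5/(4.5+9.5) = 0.3214.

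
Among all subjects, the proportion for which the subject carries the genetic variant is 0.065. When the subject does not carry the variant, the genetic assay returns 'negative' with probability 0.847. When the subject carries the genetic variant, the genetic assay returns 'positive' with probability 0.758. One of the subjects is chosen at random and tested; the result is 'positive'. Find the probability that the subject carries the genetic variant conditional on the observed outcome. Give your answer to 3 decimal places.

Write H for 'the subject carries the genetic variant'. Prior odds H:¬H = 0.065/0.935 = 0.069519. For the 'positive' outcome, the likelihood ratio is 0.758/0.153 = 4.9542.
Posterior odds = 0.069519 × 4.9542 = 0.34441, so P(H|E) = 0.34441/(1+0.34441) = 0.256.

P(H | E) ≈ 0.256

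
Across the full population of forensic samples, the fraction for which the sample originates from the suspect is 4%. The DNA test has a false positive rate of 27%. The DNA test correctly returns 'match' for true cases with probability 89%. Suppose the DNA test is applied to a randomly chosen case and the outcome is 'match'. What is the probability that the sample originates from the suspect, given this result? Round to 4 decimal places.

P(H | E) ≈ 0.1208

Write H for 'the sample originates from the suspect'. Prior odds H:¬H = 0.04/0.96 = 0.041667. For the 'match' outcome, the likelihood ratio is 0.89/0.27 = 3.2963.
Posterior odds = 0.041667 × 3.2963 = 0.13735, so P(H|E) = 0.13735/(1+0.13735) = 0.1208.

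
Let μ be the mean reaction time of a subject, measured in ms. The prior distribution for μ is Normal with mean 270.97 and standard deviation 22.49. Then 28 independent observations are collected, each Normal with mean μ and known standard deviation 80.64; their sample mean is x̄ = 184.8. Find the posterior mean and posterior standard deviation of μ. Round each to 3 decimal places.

With known σ, the Normal prior is conjugate. Weight on the data is w = (n/σ²)/(n/σ² + 1/τ₀²) = 0.00430583/(0.00430583+0.00197707) = 0.68533.
Posterior mean = w·x̄ + (1−w)·μ₀ = 0.68533·184.8 + 0.31467·270.97 = 211.915. Posterior variance = 1/(0.00430583+0.00197707) = 159.162, so SD = 12.616.

Posterior mean ≈ 211.915; posterior SD ≈ 12.616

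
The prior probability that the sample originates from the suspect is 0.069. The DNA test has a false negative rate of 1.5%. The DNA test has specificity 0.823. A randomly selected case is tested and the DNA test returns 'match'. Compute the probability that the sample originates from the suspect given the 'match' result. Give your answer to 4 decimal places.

P(H | E) ≈ 0.2920

Write H for 'the sample originates from the suspect'. Prior odds H:¬H = 0.069/0.931 = 0.074114. For the 'match' outcome, the likelihood ratio is 0.985/0.177 = 5.5650.
Posterior odds = 0.074114 × 5.5650 = 0.41244, so P(H|E) = 0.41244/(1+0.41244) = 0.2920.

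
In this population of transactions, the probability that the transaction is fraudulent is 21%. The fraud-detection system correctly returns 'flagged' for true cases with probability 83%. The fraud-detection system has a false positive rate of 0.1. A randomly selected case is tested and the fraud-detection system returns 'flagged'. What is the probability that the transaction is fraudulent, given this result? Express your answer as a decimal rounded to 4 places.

Write H for 'the transaction is fraudulent'. Prior odds H:¬H = 0.21/0.79 = 0.26582. For the 'flagged' outcome, the likelihood ratio is 0.83/0.1 = 8.3000.
Posterior odds = 0.26582 × 8.3000 = 2.2063, so P(H|E) = 2.2063/(1+2.2063) = 0.6881.

P(H | E) ≈ 0.6881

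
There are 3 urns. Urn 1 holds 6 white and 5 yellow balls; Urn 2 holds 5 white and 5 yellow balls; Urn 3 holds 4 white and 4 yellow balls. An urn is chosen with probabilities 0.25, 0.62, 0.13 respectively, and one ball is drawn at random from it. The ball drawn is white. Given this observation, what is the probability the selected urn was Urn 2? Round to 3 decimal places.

P(white|Urn 1) = 0.5455; P(white|Urn 2) = 0.5; P(white|Urn 3) = 0.5.
Prior × likelihood for each source: 0.25·0.5455=0.1364, 0.62·0.5=0.3100, 0.13·0.5=0.06500. Summing gives P(white) = 0.51136.
P(Urn 2 | white) = 0.3100 / 0.51136 = 0.606.

Posterior probability ≈ 0.606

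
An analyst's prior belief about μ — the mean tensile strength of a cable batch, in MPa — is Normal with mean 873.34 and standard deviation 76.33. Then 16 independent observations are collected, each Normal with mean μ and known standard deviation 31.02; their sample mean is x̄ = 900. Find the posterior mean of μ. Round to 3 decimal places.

Posterior mean ≈ 899.728

With known σ, the Normal prior is conjugate. Weight on the data is w = (n/σ²)/(n/σ² + 1/τ₀²) = 0.0166279/(0.0166279+0.00017164) = 0.98978.
Posterior mean = w·x̄ + (1−w)·μ₀ = 0.98978·900 + 0.010217·873.34 = 899.728.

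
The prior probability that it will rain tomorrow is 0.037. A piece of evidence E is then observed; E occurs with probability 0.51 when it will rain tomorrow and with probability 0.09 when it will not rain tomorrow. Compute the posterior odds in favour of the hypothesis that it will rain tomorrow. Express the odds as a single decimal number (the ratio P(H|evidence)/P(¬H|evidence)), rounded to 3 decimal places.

Prior odds = 0.037/(1−0.037) = 0.038422. In log-odds, ln(0.038422) = -3.2591.
Add log likelihood ratio: ln(5.6667) = 1.7346.
Posterior log-odds = -1.5245, so posterior odds = exp(-1.5245) = 0.21772.

Posterior odds ≈ 0.218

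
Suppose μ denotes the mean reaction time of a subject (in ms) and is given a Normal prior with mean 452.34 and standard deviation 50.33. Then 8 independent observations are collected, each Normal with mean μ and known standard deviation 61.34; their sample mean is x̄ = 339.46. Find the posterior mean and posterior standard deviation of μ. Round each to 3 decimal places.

Posterior mean ≈ 357.137; posterior SD ≈ 19.917

With known σ, the Normal prior is conjugate. Weight on the data is w = (n/σ²)/(n/σ² + 1/τ₀²) = 0.00212619/(0.00212619+0.00039477) = 0.84340.
Posterior mean = w·x̄ + (1−w)·μ₀ = 0.84340·339.46 + 0.15660·452.34 = 357.137. Posterior variance = 1/(0.00212619+0.00039477) = 396.674, so SD = 19.917.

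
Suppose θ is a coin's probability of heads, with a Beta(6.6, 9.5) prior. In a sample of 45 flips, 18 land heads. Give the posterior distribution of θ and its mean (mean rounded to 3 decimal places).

The binomial likelihood is conjugate to the Beta prior: with 18 successes and 27 failures, the posterior is Beta(6.6+18, 9.5+27) = Beta(24.6, 36.5).
E[θ | data] = 24.6/(24.6+36.5) = 0.403.

Posterior: Beta(24.6, 36.5); mean ≈ 0.403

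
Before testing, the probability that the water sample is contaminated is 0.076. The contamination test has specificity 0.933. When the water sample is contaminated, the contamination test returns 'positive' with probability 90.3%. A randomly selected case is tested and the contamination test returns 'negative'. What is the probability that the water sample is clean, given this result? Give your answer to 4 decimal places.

Let H be the event that the water sample is contaminated. P(H) = 0.076, so P(¬H) = 0.924. With E the 'negative' result, P(E|H) = 0.097 and P(E|¬H) = 0.933.
P(E) = 0.097·0.076 + 0.933·0.924 = 0.0073720 + 0.86209 = 0.86946.
By Bayes' theorem, P(H|E) = 0.0073720 / 0.86946 = 0.0085. Hence P(¬H|E) = 1 − 0.0085 = 0.9915.

P(¬H | E) ≈ 0.9915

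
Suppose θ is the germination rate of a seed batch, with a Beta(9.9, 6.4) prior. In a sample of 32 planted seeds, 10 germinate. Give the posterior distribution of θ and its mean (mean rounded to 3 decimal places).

Posterior: Beta(19.9, 28.4); mean ≈ 0.412

Observing 10 successes and 22 failures updates Beta(9.9, 6.4) by adding the success and failure counts to the two shape parameters: α = 9.9+10 = 19.9, β = 6.4+22 = 28.4.
E[θ | data] = 19.9/(19.9+28.4) = 0.412.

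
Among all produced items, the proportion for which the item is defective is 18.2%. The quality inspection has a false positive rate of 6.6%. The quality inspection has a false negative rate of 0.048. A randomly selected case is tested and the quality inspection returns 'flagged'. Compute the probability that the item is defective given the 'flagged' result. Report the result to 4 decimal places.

P(H | E) ≈ 0.7624

Write H for 'the item is defective'. Prior odds H:¬H = 0.182/0.818 = 0.22249. For the 'flagged' outcome, the likelihood ratio is 0.952/0.066 = 14.424.
Posterior odds = 0.22249 × 14.424 = 3.2093, so P(H|E) = 3.2093/(1+3.2093) = 0.7624.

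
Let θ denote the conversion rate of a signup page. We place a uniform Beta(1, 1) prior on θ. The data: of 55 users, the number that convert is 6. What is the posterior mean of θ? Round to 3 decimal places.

Observing 6 successes and 49 failures updates Beta(1, 1) by adding the success and failure counts to the two shape parameters: α = 1+6 = 7, β = 1+49 = 50.
E[θ | data] = 7/(7+50) = 0.123.

Posterior mean ≈ 0.123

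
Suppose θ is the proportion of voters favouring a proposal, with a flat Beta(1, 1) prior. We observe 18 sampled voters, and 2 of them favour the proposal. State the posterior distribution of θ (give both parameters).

The binomial likelihood is conjugate to the Beta prior: with 2 successes and 16 failures, the posterior is Beta(1+2, 1+16) = Beta(3, 17).

Posterior: Beta(3, 17)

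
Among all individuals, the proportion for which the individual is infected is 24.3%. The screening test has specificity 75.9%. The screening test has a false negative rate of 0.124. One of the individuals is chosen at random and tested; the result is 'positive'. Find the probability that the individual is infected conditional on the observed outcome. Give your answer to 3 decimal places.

P(H | E) ≈ 0.538

Let H be the event that the individual is infected. P(H) = 0.243, so P(¬H) = 0.757. With E the 'positive' result, P(E|H) = 0.876 and P(E|¬H) = 0.241.
P(E) = 0.876·0.243 + 0.241·0.757 = 0.21287 + 0.18244 = 0.39531.
By Bayes' theorem, P(H|E) = 0.21287 / 0.39531 = 0.538.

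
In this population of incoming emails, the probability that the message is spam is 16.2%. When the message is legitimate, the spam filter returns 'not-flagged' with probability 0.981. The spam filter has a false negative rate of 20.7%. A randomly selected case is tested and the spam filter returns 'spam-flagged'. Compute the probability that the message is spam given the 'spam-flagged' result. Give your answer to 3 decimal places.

P(H | E) ≈ 0.890

Write H for 'the message is spam'. Prior odds H:¬H = 0.162/0.838 = 0.19332. For the 'spam-flagged' outcome, the likelihood ratio is 0.793/0.019 = 41.737.
Posterior odds = 0.19332 × 41.737 = 8.0685, so P(H|E) = 8.0685/(1+8.0685) = 0.890.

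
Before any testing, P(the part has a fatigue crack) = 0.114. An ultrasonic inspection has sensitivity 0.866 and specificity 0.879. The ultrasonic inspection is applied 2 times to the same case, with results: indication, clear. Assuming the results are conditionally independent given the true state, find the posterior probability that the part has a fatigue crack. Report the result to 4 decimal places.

Posterior P(H) ≈ 0.1231

Let H be the event that the part has a fatigue crack; start with P(H) = 0.114. P('indication'|H) = 0.866, P('indication'|¬H) = 0.121.
Update on result 1 ('indication'): P(H) ← 0.866·0.1140 / (0.866·0.1140 + 0.121·0.8860) = 0.098724/0.20593 = 0.4794.
Update on result 2 ('clear'): P(H) ← 0.134·0.4794 / (0.134·0.4794 + 0.879·0.5206) = 0.064240/0.52184 = 0.1231.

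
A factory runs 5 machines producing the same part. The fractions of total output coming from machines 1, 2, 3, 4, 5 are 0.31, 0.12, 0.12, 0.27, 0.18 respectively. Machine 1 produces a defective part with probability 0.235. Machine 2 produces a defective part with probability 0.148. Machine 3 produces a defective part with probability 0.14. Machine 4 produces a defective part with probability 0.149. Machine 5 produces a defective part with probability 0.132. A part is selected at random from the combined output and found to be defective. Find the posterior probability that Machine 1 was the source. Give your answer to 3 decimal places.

Tabulate prior·likelihood by source: [1] prior 0.31, lik 0.235, product 0.07285; [2] prior 0.12, lik 0.148, product 0.01776; [3] prior 0.12, lik 0.14, product 0.01680; [4] prior 0.27, lik 0.149, product 0.04023; [5] prior 0.18, lik 0.132, product 0.02376.
Normalizing constant = 0.17140; the posterior for Machine 1 is its product over the sum, 0.07285/0.17140 = 0.425.

Posterior probability ≈ 0.425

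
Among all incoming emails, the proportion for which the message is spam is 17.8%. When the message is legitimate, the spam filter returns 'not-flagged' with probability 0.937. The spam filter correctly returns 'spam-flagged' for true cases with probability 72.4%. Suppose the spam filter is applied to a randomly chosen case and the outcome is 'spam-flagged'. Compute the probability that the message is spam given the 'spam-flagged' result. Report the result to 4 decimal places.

Let H be the event that the message is spam. P(H) = 0.178, so P(¬H) = 0.822. With E the 'spam-flagged' result, P(E|H) = 0.724 and P(E|¬H) = 0.063.
P(E) = 0.724·0.178 + 0.063·0.822 = 0.12887 + 0.051786 = 0.18066.
By Bayes' theorem, P(H|E) = 0.12887 / 0.18066 = 0.7133.

P(H | E) ≈ 0.7133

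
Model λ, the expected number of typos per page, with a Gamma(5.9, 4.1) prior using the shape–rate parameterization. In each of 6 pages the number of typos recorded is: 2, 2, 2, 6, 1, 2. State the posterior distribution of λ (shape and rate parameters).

Posterior: Gamma(shape=20.9, rate=10.1)

The Poisson likelihood adds the total count to the shape and the number of exposure periods to the rate. Here ∑xᵢ = 15 and n = 6, so shape 5.9→20.9 and rate 4.1→10.1.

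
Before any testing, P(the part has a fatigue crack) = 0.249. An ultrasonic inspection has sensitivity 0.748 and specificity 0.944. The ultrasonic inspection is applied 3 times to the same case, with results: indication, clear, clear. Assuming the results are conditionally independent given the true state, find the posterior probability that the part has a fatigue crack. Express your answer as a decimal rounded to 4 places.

Posterior P(H) ≈ 0.2399

With H the event that the part has a fatigue crack, the joint likelihood of the observed sequence is P(data|H) = 0.748·0.252·0.252 = 0.047501 and P(data|¬H) = 0.056·0.944·0.944 = 0.049904.
Bayes: P(H|data) = 0.249·0.047501 / (0.249·0.047501 + 0.751·0.049904) = 0.011828/0.049305 = 0.2399.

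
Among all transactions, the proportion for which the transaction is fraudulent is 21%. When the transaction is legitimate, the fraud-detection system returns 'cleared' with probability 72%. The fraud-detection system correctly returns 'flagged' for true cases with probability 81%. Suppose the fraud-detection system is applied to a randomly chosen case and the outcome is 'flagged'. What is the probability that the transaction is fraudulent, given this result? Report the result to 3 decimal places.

P(H | E) ≈ 0.435

Write H for 'the transaction is fraudulent'. Prior odds H:¬H = 0.21/0.79 = 0.26582. For the 'flagged' outcome, the likelihood ratio is 0.81/0.28 = 2.8929.
Posterior odds = 0.26582 × 2.8929 = 0.76899, so P(H|E) = 0.76899/(1+0.76899) = 0.435.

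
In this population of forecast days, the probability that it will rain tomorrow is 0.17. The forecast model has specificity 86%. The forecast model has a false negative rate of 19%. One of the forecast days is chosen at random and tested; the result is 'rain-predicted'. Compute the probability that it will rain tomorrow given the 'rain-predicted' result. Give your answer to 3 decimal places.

P(H | E) ≈ 0.542

Let H be the event that it will rain tomorrow. P(H) = 0.17, so P(¬H) = 0.83. With E the 'rain-predicted' result, P(E|H) = 0.81 and P(E|¬H) = 0.14.
P(E) = 0.81·0.17 + 0.14·0.83 = 0.13770 + 0.11620 = 0.25390.
By Bayes' theorem, P(H|E) = 0.13770 / 0.25390 = 0.542.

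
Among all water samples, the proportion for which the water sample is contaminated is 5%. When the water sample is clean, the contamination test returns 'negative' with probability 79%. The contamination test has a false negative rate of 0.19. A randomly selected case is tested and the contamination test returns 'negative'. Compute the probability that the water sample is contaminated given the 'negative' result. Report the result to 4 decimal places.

Write H for 'the water sample is contaminated'. Prior odds H:¬H = 0.05/0.95 = 0.052632. For the 'negative' outcome, the likelihood ratio is 0.19/0.79 = 0.24051.
Posterior odds = 0.052632 × 0.24051 = 0.012658, so P(H|E) = 0.012658/(1+0.012658) = 0.0125.

P(H | E) ≈ 0.0125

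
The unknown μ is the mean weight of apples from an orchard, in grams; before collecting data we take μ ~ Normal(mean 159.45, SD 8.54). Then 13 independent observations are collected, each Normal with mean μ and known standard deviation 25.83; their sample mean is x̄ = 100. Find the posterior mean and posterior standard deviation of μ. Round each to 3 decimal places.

Prior precision 1/τ₀² = 1/8.54² = 0.0137115; data precision n/σ² = 13/25.83² = 0.0194847.
Posterior precision = 0.0137115 + 0.0194847 = 0.0331962, giving posterior SD = 1/√0.0331962 = 5.489.
Posterior mean = (0.0137115·159.45 + 0.0194847·100) / 0.0331962 = 124.555.

Posterior mean ≈ 124.555; posterior SD ≈ 5.489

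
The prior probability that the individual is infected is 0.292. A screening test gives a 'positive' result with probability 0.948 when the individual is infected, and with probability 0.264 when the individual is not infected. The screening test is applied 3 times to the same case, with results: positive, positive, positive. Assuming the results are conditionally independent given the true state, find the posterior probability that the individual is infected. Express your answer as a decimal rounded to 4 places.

Posterior P(H) ≈ 0.9502

Let H be the event that the individual is infected; start with P(H) = 0.292. P('positive'|H) = 0.948, P('positive'|¬H) = 0.264.
Update on result 1 ('positive'): P(H) ← 0.948·0.2920 / (0.948·0.2920 + 0.264·0.7080) = 0.27682/0.46373 = 0.5969.
Update on result 2 ('positive'): P(H) ← 0.948·0.5969 / (0.948·0.5969 + 0.264·0.4031) = 0.56590/0.67230 = 0.8417.
Update on result 3 ('positive'): P(H) ← 0.948·0.8417 / (0.948·0.8417 + 0.264·0.1583) = 0.79796/0.83974 = 0.9502.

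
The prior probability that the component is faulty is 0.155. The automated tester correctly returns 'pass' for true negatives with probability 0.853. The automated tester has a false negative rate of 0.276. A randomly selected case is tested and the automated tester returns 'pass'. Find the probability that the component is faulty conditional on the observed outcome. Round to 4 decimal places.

P(H | E) ≈ 0.0560

Write H for 'the component is faulty'. Prior odds H:¬H = 0.155/0.845 = 0.18343. For the 'pass' outcome, the likelihood ratio is 0.276/0.853 = 0.32356.
Posterior odds = 0.18343 × 0.32356 = 0.059352, so P(H|E) = 0.059352/(1+0.059352) = 0.0560.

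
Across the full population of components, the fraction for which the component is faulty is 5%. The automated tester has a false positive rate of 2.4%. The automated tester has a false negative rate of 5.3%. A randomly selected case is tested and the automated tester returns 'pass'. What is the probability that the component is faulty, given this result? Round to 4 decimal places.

P(H | E) ≈ 0.0028

Write H for 'the component is faulty'. Prior odds H:¬H = 0.05/0.95 = 0.052632. For the 'pass' outcome, the likelihood ratio is 0.053/0.976 = 0.054303.
Posterior odds = 0.052632 × 0.054303 = 0.0028581, so P(H|E) = 0.0028581/(1+0.0028581) = 0.0028.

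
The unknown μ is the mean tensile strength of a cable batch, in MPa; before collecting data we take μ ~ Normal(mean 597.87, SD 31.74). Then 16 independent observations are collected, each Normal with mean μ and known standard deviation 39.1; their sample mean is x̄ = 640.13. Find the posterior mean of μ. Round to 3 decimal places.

Posterior mean ≈ 636.469

Prior precision 1/τ₀² = 1/31.74² = 0.00099263; data precision n/σ² = 16/39.1² = 0.0104657.
Posterior precision = 0.00099263 + 0.0104657 = 0.0114583.
Posterior mean = (0.00099263·597.87 + 0.0104657·640.13) / 0.0114583 = 636.469.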